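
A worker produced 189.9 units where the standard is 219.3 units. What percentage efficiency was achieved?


Efficiency = (actual / standard) × 100
= (189.9 / 219.3) × 100
= 86.6%


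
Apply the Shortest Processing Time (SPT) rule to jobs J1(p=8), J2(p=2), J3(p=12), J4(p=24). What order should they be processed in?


SPT: sort by shortest processing time
  J2: p=2
  J1: p=8
  J3: p=12
  J4: p=24
Order: J2 → J1 → J3 → J4


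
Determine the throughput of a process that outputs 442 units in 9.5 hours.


Throughput = units / time
= 442 / 9.5
= 46.5 units/hour


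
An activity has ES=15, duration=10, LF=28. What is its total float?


EF = ES + duration = 15 + 10 = 25
LS = LF - duration = 28 - 10 = 18
Total Float = LF - EF = 28 - 25
(or LS - ES = 18 - 15)
= 3


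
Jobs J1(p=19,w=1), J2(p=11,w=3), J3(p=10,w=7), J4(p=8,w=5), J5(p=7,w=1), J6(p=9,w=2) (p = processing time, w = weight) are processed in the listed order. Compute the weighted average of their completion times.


Completion times:
  J1: C=19, w×C=1×19=19
  J2: C=30, w×C=3×30=90
  J3: C=40, w×C=7×40=280
  J4: C=48, w×C=5×48=240
  J5: C=55, w×C=1×55=55
  J6: C=64, w×C=2×64=128
Sum w×C = 812
Sum w = 19
Weighted avg = 812/19
= 42.74


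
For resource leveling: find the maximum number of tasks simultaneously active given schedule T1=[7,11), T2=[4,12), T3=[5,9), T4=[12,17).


Check each time point for overlaps:
  t=7: 3 tasks active (T1, T2, T3)
Max concurrent = 3


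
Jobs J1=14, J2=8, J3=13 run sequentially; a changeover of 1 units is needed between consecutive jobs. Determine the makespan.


Makespan = Σ processing + (n-1) × setup
= (14 + 8 + 13) + (3-1)×1
= 35 + 2
= 37 time units


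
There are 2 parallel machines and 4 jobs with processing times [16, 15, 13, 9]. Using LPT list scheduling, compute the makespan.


Jobs (LPT sorted): [16, 15, 13, 9]
Machines: 2
  J=16 → Machine 1 (load: 0+16=16)
  J=15 → Machine 2 (load: 0+15=15)
  J=13 → Machine 2 (load: 15+13=28)
  J=9 → Machine 1 (load: 16+9=25)
Machine loads: [25, 28]
Makespan = max = 28 time units


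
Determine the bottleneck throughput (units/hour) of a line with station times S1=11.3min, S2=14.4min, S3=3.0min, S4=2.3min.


Bottleneck = longest station time
Station times: [11.3, 14.4, 3.0, 2.3]
Max = 14.4 min
Rate = 60 / 14.4
= 4.17 units/hour (bottleneck: 14.4min)


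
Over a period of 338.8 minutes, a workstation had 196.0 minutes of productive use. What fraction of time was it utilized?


Utilization = busy / total × 100
= 196.0 / 338.8 × 100
= 57.9%


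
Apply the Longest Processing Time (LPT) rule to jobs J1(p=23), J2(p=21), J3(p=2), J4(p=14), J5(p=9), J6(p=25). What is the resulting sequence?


LPT: sort by longest processing time first
  J6: p=25
  J1: p=23
  J2: p=21
  J4: p=14
  J5: p=9
  J3: p=2
Order: J6 → J1 → J2 → J4 → J5 → J3


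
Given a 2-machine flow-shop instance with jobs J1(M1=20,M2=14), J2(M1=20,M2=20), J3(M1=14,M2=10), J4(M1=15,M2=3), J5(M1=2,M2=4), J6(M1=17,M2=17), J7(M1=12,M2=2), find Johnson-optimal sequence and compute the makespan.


Johnson's rule:
Group 1 (M1≤M2, sort by M1): ['J5', 'J6', 'J2']
Group 2 (M1>M2, sort desc M2): ['J1', 'J3', 'J4', 'J7']
Sequence: J5 → J6 → J2 → J1 → J3 → J4 → J7
Makespan calculation:
  J5: M1 done=2, M2 done=6
  J6: M1 done=19, M2 done=36
  J2: M1 done=39, M2 done=59
  J1: M1 done=59, M2 done=73
  J3: M1 done=73, M2 done=83
  J4: M1 done=88, M2 done=91
  J7: M1 done=100, M2 done=102
= Sequence: J5 → J6 → J2 → J1 → J3 → J4 → J7, Makespan: 102


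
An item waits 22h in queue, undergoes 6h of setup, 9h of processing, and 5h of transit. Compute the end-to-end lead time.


Lead time = queue + setup + processing + transit
= 22 + 6 + 9 + 5
= 42 hours


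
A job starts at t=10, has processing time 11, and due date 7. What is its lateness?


Completion = 10 + 11 = 21
Lateness = C - d = 21 - 7
= 14


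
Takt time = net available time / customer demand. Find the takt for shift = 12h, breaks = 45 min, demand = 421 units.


Available = 12×60 - 45 = 675 min
Takt time = 675 / 421
= 1.60 min/unit


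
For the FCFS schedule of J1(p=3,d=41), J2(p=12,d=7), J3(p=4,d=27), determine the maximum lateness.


Lateness per job (L = C - d):
  J1: C=3, d=41, L=-38
  J2: C=15, d=7, L=8
  J3: C=19, d=27, L=-8
Lmax = max(-38, 8, -8)
= 8


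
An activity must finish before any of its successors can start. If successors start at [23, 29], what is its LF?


LF = min of all successor start times
Successors start at: [23, 29]
LF = min(23, 29)
= 23


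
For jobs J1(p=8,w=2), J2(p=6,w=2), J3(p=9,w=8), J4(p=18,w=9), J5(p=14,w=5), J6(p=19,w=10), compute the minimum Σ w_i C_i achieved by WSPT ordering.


WSPT order (by p/w): J3 → J6 → J4 → J5 → J2 → J1
  J3: C=9, w·C=8×9=72
  J6: C=28, w·C=10×28=280
  J4: C=46, w·C=9×46=414
  J5: C=60, w·C=5×60=300
  J2: C=66, w·C=2×66=132
  J1: C=74, w·C=2×74=148
Σ w·C = 1346
= 1346


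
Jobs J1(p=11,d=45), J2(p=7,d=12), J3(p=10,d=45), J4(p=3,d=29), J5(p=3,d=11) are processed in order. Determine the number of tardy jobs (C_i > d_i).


Completion vs due date:
  J1: C=11, d=45 → on time
  J2: C=18, d=12 → TARDY
  J3: C=28, d=45 → on time
  J4: C=31, d=29 → TARDY
  J5: C=34, d=11 → TARDY
Tardy jobs: J2, J4, J5
Count = 3


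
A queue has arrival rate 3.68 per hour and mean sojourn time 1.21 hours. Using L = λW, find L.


Little's law: L = λ × W
= 3.68 × 1.21
= 4.45


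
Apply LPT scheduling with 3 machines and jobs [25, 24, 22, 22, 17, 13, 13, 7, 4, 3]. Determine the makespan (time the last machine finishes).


Jobs (LPT sorted): [25, 24, 22, 22, 17, 13, 13, 7, 4, 3]
Machines: 3
  J=25 → Machine 1 (load: 0+25=25)
  J=24 → Machine 2 (load: 0+24=24)
  J=22 → Machine 3 (load: 0+22=22)
  J=22 → Machine 3 (load: 22+22=44)
  J=17 → Machine 2 (load: 24+17=41)
  J=13 → Machine 1 (load: 25+13=38)
  J=13 → Machine 1 (load: 38+13=51)
  J=7 → Machine 2 (load: 41+7=48)
  J=4 → Machine 3 (load: 44+4=48)
  J=3 → Machine 2 (load: 48+3=51)
Machine loads: [51, 51, 48]
Makespan = max = 51 time units


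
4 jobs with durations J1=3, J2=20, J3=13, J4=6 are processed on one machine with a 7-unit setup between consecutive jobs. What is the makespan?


Makespan = Σ processing + (n-1) × setup
= (3 + 20 + 13 + 6) + (4-1)×7
= 42 + 21
= 63 time units


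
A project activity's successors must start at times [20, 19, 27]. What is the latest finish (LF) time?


LF = min of all successor start times
Successors start at: [20, 19, 27]
LF = min(20, 19, 27)
= 19


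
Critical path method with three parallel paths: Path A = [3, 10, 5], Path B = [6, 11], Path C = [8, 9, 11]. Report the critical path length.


Path A: 3 + 10 + 5 = 18
Path B: 6 + 11 = 17
Path C: 8 + 9 + 11 = 28
Critical path = longest = max(18, 17, 28)
= 28 (Path C)


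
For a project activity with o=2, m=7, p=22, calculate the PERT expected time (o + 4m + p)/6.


te = (o + 4m + p) / 6
= (2 + 4×7 + 22) / 6
= (2 + 28 + 22) / 6
= 52 / 6
= 8.67


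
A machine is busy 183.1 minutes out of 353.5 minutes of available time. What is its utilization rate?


Utilization = busy / total × 100
= 183.1 / 353.5 × 100
= 51.8%


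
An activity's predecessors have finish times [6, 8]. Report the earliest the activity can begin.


ES = max of all predecessor completion times
Predecessors: [6, 8]
ES = max(6, 8)
= 8


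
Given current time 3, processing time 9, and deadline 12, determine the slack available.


Slack = due - current_time - processing
= 12 - 3 - 9
= 0


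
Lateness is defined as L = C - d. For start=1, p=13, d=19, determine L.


Completion = 1 + 13 = 14
Lateness = C - d = 14 - 19
= -5


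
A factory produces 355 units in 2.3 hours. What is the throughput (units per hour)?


Throughput = units / time
= 355 / 2.3
= 154.3 units/hour


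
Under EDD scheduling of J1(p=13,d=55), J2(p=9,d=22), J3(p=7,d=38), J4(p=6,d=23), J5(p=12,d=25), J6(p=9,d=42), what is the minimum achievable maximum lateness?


EDD order: J2 → J4 → J5 → J3 → J6 → J1
Completion and lateness:
  J2: C=9, d=22, L=9-22=-13
  J4: C=15, d=23, L=15-23=-8
  J5: C=27, d=25, L=27-25=2
  J3: C=34, d=38, L=34-38=-4
  J6: C=43, d=42, L=43-42=1
  J1: C=56, d=55, L=56-55=1
Lmax = max(-13, -8, 2, -4, 1, 1)
= 2


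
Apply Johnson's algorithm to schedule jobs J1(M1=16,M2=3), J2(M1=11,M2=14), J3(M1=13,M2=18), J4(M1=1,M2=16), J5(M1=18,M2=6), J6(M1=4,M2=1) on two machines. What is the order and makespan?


Johnson's rule:
Group 1 (M1≤M2, sort by M1): ['J4', 'J2', 'J3']
Group 2 (M1>M2, sort desc M2): ['J5', 'J1', 'J6']
Sequence: J4 → J2 → J3 → J5 → J1 → J6
Makespan calculation:
  J4: M1 done=1, M2 done=17
  J2: M1 done=12, M2 done=31
  J3: M1 done=25, M2 done=49
  J5: M1 done=43, M2 done=55
  J1: M1 done=59, M2 done=62
  J6: M1 done=63, M2 done=64
= Sequence: J4 → J2 → J3 → J5 → J1 → J6, Makespan: 64


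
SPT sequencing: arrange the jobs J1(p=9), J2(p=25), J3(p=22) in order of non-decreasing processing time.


SPT: sort by shortest processing time
  J1: p=9
  J3: p=22
  J2: p=25
Order: J1 → J3 → J2


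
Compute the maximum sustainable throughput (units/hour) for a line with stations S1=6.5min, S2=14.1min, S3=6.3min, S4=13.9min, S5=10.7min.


Bottleneck = longest station time
Station times: [6.5, 14.1, 6.3, 13.9, 10.7]
Max = 14.1 min
Rate = 60 / 14.1
= 4.26 units/hour (bottleneck: 14.1min)


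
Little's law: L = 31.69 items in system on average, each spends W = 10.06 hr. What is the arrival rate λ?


Little's law: L = λW → λ = L / W
= 31.69 / 10.06
= 3.15 per hour


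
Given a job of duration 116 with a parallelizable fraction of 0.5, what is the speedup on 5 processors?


Amdahl's law: T_p = T × ((1-p) + p/N)
= 116 × ((1-0.5) + 0.5/5)
= 116 × (0.50 + 0.1000)
= 116 × 0.6000
= 69.60
Speedup = 116/69.60
= 1.67×


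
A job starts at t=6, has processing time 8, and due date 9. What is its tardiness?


Completion = start + processing = 6 + 8 = 14
Tardiness = max(0, C - d) = max(0, 14 - 9)
= max(0, 5)
= 5


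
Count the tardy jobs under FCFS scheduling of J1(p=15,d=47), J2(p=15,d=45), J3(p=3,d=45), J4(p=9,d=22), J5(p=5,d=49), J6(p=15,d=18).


Completion vs due date:
  J1: C=15, d=47 → on time
  J2: C=30, d=45 → on time
  J3: C=33, d=45 → on time
  J4: C=42, d=22 → TARDY
  J5: C=47, d=49 → on time
  J6: C=62, d=18 → TARDY
Tardy jobs: J4, J6
Count = 2


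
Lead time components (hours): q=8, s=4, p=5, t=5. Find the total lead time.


Lead time = queue + setup + processing + transit
= 8 + 4 + 5 + 5
= 22 hours


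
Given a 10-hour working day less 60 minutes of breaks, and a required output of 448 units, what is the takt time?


Available = 10×60 - 60 = 540 min
Takt time = 540 / 448
= 1.21 min/unit


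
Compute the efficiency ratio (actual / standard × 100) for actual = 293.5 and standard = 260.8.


Efficiency = (actual / standard) × 100
= (293.5 / 260.8) × 100
= 112.5%


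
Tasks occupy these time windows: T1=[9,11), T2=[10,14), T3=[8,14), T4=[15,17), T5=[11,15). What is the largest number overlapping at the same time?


Check each time point for overlaps:
  t=10: 3 tasks active (T1, T2, T3)
Max concurrent = 3


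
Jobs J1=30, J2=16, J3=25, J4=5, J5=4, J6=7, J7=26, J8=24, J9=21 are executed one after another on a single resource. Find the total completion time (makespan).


Sequential makespan: sum all processing times
= 30 + 16 + 25 + 5 + 4 + 7 + 26 + 24 + 21
= 158 time units


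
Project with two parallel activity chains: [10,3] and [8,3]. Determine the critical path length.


Path A: 10 + 3 = 13
Path B: 8 + 3 = 11
Critical path = longest = max(13, 11)
= 13 (Path A)


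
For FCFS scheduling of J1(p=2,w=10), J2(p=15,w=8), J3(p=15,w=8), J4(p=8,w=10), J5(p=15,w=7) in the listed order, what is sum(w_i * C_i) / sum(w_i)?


Completion times:
  J1: C=2, w×C=10×2=20
  J2: C=17, w×C=8×17=136
  J3: C=32, w×C=8×32=256
  J4: C=40, w×C=10×40=400
  J5: C=55, w×C=7×55=385
Sum w×C = 1197
Sum w = 43
Weighted avg = 1197/43
= 27.84


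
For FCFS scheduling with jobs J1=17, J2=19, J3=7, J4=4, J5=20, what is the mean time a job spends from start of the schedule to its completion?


Completion times:
  J1: completes at 17
  J2: completes at 36
  J3: completes at 43
  J4: completes at 47
  J5: completes at 67
Sum = 210
Average = 210/5
= 42.00


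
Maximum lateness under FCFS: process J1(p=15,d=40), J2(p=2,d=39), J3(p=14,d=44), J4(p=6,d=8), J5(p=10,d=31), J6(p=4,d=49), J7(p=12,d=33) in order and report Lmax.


Lateness per job (L = C - d):
  J1: C=15, d=40, L=-25
  J2: C=17, d=39, L=-22
  J3: C=31, d=44, L=-13
  J4: C=37, d=8, L=29
  J5: C=47, d=31, L=16
  J6: C=51, d=49, L=2
  J7: C=63, d=33, L=30
Lmax = max(-25, -22, -13, 29, 16, 2, 30)
= 30


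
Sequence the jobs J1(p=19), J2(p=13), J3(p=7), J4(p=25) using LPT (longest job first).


LPT: sort by longest processing time first
  J4: p=25
  J1: p=19
  J2: p=13
  J3: p=7
Order: J4 → J1 → J2 → J3


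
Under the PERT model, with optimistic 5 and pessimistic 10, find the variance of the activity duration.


σ² = ((p - o) / 6)² = (p - o)² / 36
= (10 - 5)² / 36
= 5² / 36
= 25 / 36
= 0.6944


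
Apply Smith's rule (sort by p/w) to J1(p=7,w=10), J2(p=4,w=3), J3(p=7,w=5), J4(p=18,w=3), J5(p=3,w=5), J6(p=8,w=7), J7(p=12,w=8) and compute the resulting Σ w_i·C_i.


WSPT order (by p/w): J5 → J1 → J6 → J2 → J3 → J7 → J4
  J5: C=3, w·C=5×3=15
  J1: C=10, w·C=10×10=100
  J6: C=18, w·C=7×18=126
  J2: C=22, w·C=3×22=66
  J3: C=29, w·C=5×29=145
  J7: C=41, w·C=8×41=328
  J4: C=59, w·C=3×59=177
Σ w·C = 957
= 957


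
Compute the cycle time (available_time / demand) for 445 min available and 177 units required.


Cycle time = available time / demand
= 445 / 177
= 2.51 min/unit


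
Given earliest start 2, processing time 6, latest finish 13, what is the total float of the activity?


EF = ES + duration = 2 + 6 = 8
LS = LF - duration = 13 - 6 = 7
Total Float = LF - EF = 13 - 8
(or LS - ES = 7 - 2)
= 5


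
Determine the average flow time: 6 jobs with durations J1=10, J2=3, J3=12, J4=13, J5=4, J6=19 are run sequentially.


Completion times:
  J1: completes at 10
  J2: completes at 13
  J3: completes at 25
  J4: completes at 38
  J5: completes at 42
  J6: completes at 61
Sum = 189
Average = 189/6
= 31.50


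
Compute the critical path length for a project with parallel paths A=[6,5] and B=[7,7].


Path A: 6 + 5 = 11
Path B: 7 + 7 = 14
Critical path = longest = max(11, 14)
= 14 (Path B)


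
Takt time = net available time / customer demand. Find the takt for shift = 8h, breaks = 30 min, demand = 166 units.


Available = 8×60 - 30 = 450 min
Takt time = 450 / 166
= 2.71 min/unit


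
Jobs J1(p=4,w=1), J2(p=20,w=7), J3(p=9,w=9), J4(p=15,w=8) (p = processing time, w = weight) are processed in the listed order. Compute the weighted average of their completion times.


Completion times:
  J1: C=4, w×C=1×4=4
  J2: C=24, w×C=7×24=168
  J3: C=33, w×C=9×33=297
  J4: C=48, w×C=8×48=384
Sum w×C = 853
Sum w = 25
Weighted avg = 853/25
= 34.12


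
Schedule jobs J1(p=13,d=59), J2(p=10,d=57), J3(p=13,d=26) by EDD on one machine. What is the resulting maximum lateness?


EDD order: J3 → J2 → J1
Completion and lateness:
  J3: C=13, d=26, L=13-26=-13
  J2: C=23, d=57, L=23-57=-34
  J1: C=36, d=59, L=36-59=-23
Lmax = max(-13, -34, -23)
= -13


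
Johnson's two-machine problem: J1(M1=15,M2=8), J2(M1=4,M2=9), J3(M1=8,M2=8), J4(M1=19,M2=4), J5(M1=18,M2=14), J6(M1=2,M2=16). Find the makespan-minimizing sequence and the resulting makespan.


Johnson's rule:
Group 1 (M1≤M2, sort by M1): ['J6', 'J2', 'J3']
Group 2 (M1>M2, sort desc M2): ['J5', 'J1', 'J4']
Sequence: J6 → J2 → J3 → J5 → J1 → J4
Makespan calculation:
  J6: M1 done=2, M2 done=18
  J2: M1 done=6, M2 done=27
  J3: M1 done=14, M2 done=35
  J5: M1 done=32, M2 done=49
  J1: M1 done=47, M2 done=57
  J4: M1 done=66, M2 done=70
= Sequence: J6 → J2 → J3 → J5 → J1 → J4, Makespan: 70


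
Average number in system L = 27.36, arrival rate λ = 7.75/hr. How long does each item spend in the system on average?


Little's law: L = λW → W = L / λ
= 27.36 / 7.75
= 3.53 hours


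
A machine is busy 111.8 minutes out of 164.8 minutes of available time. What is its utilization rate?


Utilization = busy / total × 100
= 111.8 / 164.8 × 100
= 67.8%


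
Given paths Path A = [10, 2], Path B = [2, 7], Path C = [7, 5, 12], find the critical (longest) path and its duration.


Path A: 10 + 2 = 12
Path B: 2 + 7 = 9
Path C: 7 + 5 + 12 = 24
Critical path = longest = max(12, 9, 24)
= 24 (Path C)


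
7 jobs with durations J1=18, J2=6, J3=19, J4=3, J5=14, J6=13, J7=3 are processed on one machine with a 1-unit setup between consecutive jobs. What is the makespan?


Makespan = Σ processing + (n-1) × setup
= (18 + 6 + 19 + 3 + 14 + 13 + 3) + (7-1)×1
= 76 + 6
= 82 time units


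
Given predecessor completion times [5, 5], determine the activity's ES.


ES = max of all predecessor completion times
Predecessors: [5, 5]
ES = max(5, 5)
= 5


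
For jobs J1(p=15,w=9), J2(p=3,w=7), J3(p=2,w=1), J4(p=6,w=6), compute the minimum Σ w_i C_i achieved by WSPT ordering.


WSPT order (by p/w): J2 → J4 → J1 → J3
  J2: C=3, w·C=7×3=21
  J4: C=9, w·C=6×9=54
  J1: C=24, w·C=9×24=216
  J3: C=26, w·C=1×26=26
Σ w·C = 317
= 317


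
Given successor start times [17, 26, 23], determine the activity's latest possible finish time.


LF = min of all successor start times
Successors start at: [17, 26, 23]
LF = min(17, 26, 23)
= 17


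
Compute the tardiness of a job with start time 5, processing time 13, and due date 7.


Completion = start + processing = 5 + 13 = 18
Tardiness = max(0, C - d) = max(0, 18 - 7)
= max(0, 11)
= 11


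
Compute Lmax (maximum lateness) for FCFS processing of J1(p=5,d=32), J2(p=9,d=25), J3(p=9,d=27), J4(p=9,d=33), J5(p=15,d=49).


Lateness per job (L = C - d):
  J1: C=5, d=32, L=-27
  J2: C=14, d=25, L=-11
  J3: C=23, d=27, L=-4
  J4: C=32, d=33, L=-1
  J5: C=47, d=49, L=-2
Lmax = max(-27, -11, -4, -1, -2)
= -1


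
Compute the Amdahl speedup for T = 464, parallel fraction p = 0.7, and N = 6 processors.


Amdahl's law: T_p = T × ((1-p) + p/N)
= 464 × ((1-0.7) + 0.7/6)
= 464 × (0.30 + 0.1167)
= 464 × 0.4167
= 193.33
Speedup = 464/193.33
= 2.40×


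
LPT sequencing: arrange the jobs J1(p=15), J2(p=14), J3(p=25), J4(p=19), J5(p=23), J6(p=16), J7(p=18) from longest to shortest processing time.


LPT: sort by longest processing time first
  J3: p=25
  J5: p=23
  J4: p=19
  J7: p=18
  J6: p=16
  J1: p=15
  J2: p=14
Order: J3 → J5 → J4 → J7 → J6 → J1 → J2


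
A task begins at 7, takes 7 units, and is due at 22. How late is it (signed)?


Completion = 7 + 7 = 14
Lateness = C - d = 14 - 22
= -8


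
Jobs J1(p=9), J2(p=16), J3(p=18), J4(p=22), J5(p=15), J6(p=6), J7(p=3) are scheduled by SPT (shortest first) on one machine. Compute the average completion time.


SPT order: J7 → J6 → J1 → J5 → J2 → J3 → J4
Completion times:
  J7: C=3
  J6: C=9
  J1: C=18
  J5: C=33
  J2: C=49
  J3: C=67
  J4: C=89
Sum = 268, n = 7
Mean flow = 268/7
= 38.29


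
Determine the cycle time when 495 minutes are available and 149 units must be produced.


Cycle time = available time / demand
= 495 / 149
= 3.32 min/unit


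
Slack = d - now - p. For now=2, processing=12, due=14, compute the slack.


Slack = due - current_time - processing
= 14 - 2 - 12
= 0


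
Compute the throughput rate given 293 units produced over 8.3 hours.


Throughput = units / time
= 293 / 8.3
= 35.3 units/hour


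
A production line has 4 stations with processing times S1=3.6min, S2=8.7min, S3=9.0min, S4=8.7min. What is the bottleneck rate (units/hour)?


Bottleneck = longest station time
Station times: [3.6, 8.7, 9.0, 8.7]
Max = 9.0 min
Rate = 60 / 9.0
= 6.67 units/hour (bottleneck: 9.0min)


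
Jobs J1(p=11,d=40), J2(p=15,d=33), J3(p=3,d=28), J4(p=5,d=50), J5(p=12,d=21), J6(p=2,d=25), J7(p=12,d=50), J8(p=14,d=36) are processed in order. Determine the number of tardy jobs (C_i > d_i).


Completion vs due date:
  J1: C=11, d=40 → on time
  J2: C=26, d=33 → on time
  J3: C=29, d=28 → TARDY
  J4: C=34, d=50 → on time
  J5: C=46, d=21 → TARDY
  J6: C=48, d=25 → TARDY
  J7: C=60, d=50 → TARDY
  J8: C=74, d=36 → TARDY
Tardy jobs: J3, J5, J6, J7, J8
Count = 5


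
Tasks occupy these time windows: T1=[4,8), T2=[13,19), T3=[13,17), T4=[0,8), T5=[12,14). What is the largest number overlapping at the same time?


Check each time point for overlaps:
  t=13: 3 tasks active (T2, T3, T5)
Max concurrent = 3


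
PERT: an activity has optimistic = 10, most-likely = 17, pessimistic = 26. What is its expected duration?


te = (o + 4m + p) / 6
= (10 + 4×17 + 26) / 6
= (10 + 68 + 26) / 6
= 104 / 6
= 17.33


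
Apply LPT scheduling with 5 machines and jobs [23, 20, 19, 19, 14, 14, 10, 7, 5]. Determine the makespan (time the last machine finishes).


Jobs (LPT sorted): [23, 20, 19, 19, 14, 14, 10, 7, 5]
Machines: 5
  J=23 → Machine 1 (load: 0+23=23)
  J=20 → Machine 2 (load: 0+20=20)
  J=19 → Machine 3 (load: 0+19=19)
  J=19 → Machine 4 (load: 0+19=19)
  J=14 → Machine 5 (load: 0+14=14)
  J=14 → Machine 5 (load: 14+14=28)
  J=10 → Machine 3 (load: 19+10=29)
  J=7 → Machine 4 (load: 19+7=26)
  J=5 → Machine 2 (load: 20+5=25)
Machine loads: [23, 25, 29, 26, 28]
Makespan = max = 29 time units


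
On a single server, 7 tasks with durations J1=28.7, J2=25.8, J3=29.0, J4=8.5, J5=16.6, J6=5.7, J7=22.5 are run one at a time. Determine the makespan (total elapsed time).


Sequential makespan: sum all processing times
= 28.7 + 25.8 + 29.0 + 8.5 + 16.6 + 5.7 + 22.5
= 136.8 time units


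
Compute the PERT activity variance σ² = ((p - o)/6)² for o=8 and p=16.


σ² = ((p - o) / 6)² = (p - o)² / 36
= (16 - 8)² / 36
= 8² / 36
= 64 / 36
= 1.7778


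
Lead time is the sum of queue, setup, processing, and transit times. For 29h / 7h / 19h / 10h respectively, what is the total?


Lead time = queue + setup + processing + transit
= 29 + 7 + 19 + 10
= 65 hours


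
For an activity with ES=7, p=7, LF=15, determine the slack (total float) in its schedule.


EF = ES + duration = 7 + 7 = 14
LS = LF - duration = 15 - 7 = 8
Total Float = LF - EF = 15 - 14
(or LS - ES = 8 - 7)
= 1


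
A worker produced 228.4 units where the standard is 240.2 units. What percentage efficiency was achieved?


Efficiency = (actual / standard) × 100
= (228.4 / 240.2) × 100
= 95.1%


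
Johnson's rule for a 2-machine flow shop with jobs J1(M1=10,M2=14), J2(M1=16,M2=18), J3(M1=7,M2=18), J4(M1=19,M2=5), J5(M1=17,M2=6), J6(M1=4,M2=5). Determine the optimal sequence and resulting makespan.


Johnson's rule:
Group 1 (M1≤M2, sort by M1): ['J6', 'J3', 'J1', 'J2']
Group 2 (M1>M2, sort desc M2): ['J5', 'J4']
Sequence: J6 → J3 → J1 → J2 → J5 → J4
Makespan calculation:
  J6: M1 done=4, M2 done=9
  J3: M1 done=11, M2 done=29
  J1: M1 done=21, M2 done=43
  J2: M1 done=37, M2 done=61
  J5: M1 done=54, M2 done=67
  J4: M1 done=73, M2 done=78
= Sequence: J6 → J3 → J1 → J2 → J5 → J4, Makespan: 78


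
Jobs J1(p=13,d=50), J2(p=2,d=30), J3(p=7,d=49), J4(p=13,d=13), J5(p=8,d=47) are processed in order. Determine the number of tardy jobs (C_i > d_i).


Completion vs due date:
  J1: C=13, d=50 → on time
  J2: C=15, d=30 → on time
  J3: C=22, d=49 → on time
  J4: C=35, d=13 → TARDY
  J5: C=43, d=47 → on time
Tardy jobs: J4
Count = 1


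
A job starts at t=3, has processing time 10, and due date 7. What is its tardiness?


Completion = start + processing = 3 + 10 = 13
Tardiness = max(0, C - d) = max(0, 13 - 7)
= max(0, 6)
= 6


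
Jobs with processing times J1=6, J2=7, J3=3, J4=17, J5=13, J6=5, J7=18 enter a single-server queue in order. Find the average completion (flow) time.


Completion times:
  J1: completes at 6
  J2: completes at 13
  J3: completes at 16
  J4: completes at 33
  J5: completes at 46
  J6: completes at 51
  J7: completes at 69
Sum = 234
Average = 234/7
= 33.43


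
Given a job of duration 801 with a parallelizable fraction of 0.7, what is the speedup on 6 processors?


Amdahl's law: T_p = T × ((1-p) + p/N)
= 801 × ((1-0.7) + 0.7/6)
= 801 × (0.30 + 0.1167)
= 801 × 0.4167
= 333.75
Speedup = 801/333.75
= 2.40×


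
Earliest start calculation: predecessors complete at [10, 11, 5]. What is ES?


ES = max of all predecessor completion times
Predecessors: [10, 11, 5]
ES = max(10, 11, 5)
= 11


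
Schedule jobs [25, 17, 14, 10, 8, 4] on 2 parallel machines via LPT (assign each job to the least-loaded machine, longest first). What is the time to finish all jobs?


Jobs (LPT sorted): [25, 17, 14, 10, 8, 4]
Machines: 2
  J=25 → Machine 1 (load: 0+25=25)
  J=17 → Machine 2 (load: 0+17=17)
  J=14 → Machine 2 (load: 17+14=31)
  J=10 → Machine 1 (load: 25+10=35)
  J=8 → Machine 2 (load: 31+8=39)
  J=4 → Machine 1 (load: 35+4=39)
Machine loads: [39, 39]
Makespan = max = 39 time units


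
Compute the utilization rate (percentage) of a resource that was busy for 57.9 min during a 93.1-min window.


Utilization = busy / total × 100
= 57.9 / 93.1 × 100
= 62.2%


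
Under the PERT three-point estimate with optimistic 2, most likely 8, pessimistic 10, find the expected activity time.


te = (o + 4m + p) / 6
= (2 + 4×8 + 10) / 6
= (2 + 32 + 10) / 6
= 44 / 6
= 7.33


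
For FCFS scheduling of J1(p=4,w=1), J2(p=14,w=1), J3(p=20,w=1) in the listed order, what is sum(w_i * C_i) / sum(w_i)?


Completion times:
  J1: C=4, w×C=1×4=4
  J2: C=18, w×C=1×18=18
  J3: C=38, w×C=1×38=38
Sum w×C = 60
Sum w = 3
Weighted avg = 60/3
= 20.00


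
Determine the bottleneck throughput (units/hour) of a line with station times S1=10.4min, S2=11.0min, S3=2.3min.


Bottleneck = longest station time
Station times: [10.4, 11.0, 2.3]
Max = 11.0 min
Rate = 60 / 11.0
= 5.45 units/hour (bottleneck: 11.0min)


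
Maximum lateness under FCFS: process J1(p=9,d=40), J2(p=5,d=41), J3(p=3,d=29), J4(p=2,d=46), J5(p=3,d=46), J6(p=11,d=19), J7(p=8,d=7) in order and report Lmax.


Lateness per job (L = C - d):
  J1: C=9, d=40, L=-31
  J2: C=14, d=41, L=-27
  J3: C=17, d=29, L=-12
  J4: C=19, d=46, L=-27
  J5: C=22, d=46, L=-24
  J6: C=33, d=19, L=14
  J7: C=41, d=7, L=34
Lmax = max(-31, -27, -12, -27, -24, 14, 34)
= 34


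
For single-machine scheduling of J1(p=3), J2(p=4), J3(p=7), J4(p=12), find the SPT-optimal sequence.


SPT: sort by shortest processing time
  J1: p=3
  J2: p=4
  J3: p=7
  J4: p=12
Order: J1 → J2 → J3 → J4


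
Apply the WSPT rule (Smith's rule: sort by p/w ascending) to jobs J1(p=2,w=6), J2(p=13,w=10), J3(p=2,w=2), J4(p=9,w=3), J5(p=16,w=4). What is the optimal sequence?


WSPT (Smith's rule): sort by p/w ascending
  J1: p/w = 2/6 = 0.333
  J3: p/w = 2/2 = 1.000
  J2: p/w = 13/10 = 1.300
  J4: p/w = 9/3 = 3.000
  J5: p/w = 16/4 = 4.000
Order: J1 → J3 → J2 → J4 → J5


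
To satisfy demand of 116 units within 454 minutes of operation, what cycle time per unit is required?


Cycle time = available time / demand
= 454 / 116
= 3.91 min/unit


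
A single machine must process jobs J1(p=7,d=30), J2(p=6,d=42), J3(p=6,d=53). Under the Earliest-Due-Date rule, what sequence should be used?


EDD: sort by earliest due date
  J1: d=30, p=7
  J2: d=42, p=6
  J3: d=53, p=6
Order: J1 → J2 → J3


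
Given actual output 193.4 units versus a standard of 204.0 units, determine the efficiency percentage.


Efficiency = (actual / standard) × 100
= (193.4 / 204.0) × 100
= 94.8%


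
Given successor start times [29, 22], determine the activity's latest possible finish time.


LF = min of all successor start times
Successors start at: [29, 22]
LF = min(29, 22)
= 22


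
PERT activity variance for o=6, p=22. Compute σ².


σ² = ((p - o) / 6)² = (p - o)² / 36
= (22 - 6)² / 36
= 16² / 36
= 256 / 36
= 7.1111


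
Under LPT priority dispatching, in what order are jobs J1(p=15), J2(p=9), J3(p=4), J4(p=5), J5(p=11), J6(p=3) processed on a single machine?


LPT: sort by longest processing time first
  J1: p=15
  J5: p=11
  J2: p=9
  J4: p=5
  J3: p=4
  J6: p=3
Order: J1 → J5 → J2 → J4 → J3 → J6


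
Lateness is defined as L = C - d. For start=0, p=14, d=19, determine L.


Completion = 0 + 14 = 14
Lateness = C - d = 14 - 19
= -5


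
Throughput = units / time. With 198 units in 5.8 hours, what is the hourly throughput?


Throughput = units / time
= 198 / 5.8
= 34.1 units/hour


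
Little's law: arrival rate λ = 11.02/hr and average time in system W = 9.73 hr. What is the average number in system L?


Little's law: L = λ × W
= 11.02 × 9.73
= 107.22


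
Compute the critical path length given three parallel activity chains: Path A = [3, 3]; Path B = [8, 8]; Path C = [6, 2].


Path A: 3 + 3 = 6
Path B: 8 + 8 = 16
Path C: 6 + 2 = 8
Critical path = longest = max(6, 16, 8)
= 16 (Path B)


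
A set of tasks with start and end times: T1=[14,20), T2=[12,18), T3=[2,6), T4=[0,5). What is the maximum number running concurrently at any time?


Check each time point for overlaps:
  t=2: 2 tasks active (T3, T4)
Max concurrent = 2


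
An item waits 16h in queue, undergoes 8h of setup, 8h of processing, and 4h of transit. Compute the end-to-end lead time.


Lead time = queue + setup + processing + transit
= 16 + 8 + 8 + 4
= 36 hours


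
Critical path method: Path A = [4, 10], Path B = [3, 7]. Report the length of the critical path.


Path A: 4 + 10 = 14
Path B: 3 + 7 = 10
Critical path = longest = max(14, 10)
= 14 (Path A)


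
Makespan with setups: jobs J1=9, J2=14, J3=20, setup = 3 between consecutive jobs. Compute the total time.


Makespan = Σ processing + (n-1) × setup
= (9 + 14 + 20) + (3-1)×3
= 43 + 6
= 49 time units


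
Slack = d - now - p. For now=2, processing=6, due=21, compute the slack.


Slack = due - current_time - processing
= 21 - 2 - 6
= 13


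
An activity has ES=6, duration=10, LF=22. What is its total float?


EF = ES + duration = 6 + 10 = 16
LS = LF - duration = 22 - 10 = 12
Total Float = LF - EF = 22 - 16
(or LS - ES = 12 - 6)
= 6


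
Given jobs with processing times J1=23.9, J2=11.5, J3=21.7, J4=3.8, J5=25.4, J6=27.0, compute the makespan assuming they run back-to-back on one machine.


Sequential makespan: sum all processing times
= 23.9 + 11.5 + 21.7 + 3.8 + 25.4 + 27.0
= 113.3 time units


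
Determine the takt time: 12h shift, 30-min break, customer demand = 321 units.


Available = 12×60 - 30 = 690 min
Takt time = 690 / 321
= 2.15 min/unit


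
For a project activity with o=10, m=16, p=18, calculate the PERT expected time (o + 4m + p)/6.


te = (o + 4m + p) / 6
= (10 + 4×16 + 18) / 6
= (10 + 64 + 18) / 6
= 92 / 6
= 15.33


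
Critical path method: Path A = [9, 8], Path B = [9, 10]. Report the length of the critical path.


Path A: 9 + 8 = 17
Path B: 9 + 10 = 19
Critical path = longest = max(17, 19)
= 19 (Path B)


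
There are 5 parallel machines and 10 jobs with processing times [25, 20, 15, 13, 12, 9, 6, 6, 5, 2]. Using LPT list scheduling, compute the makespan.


Jobs (LPT sorted): [25, 20, 15, 13, 12, 9, 6, 6, 5, 2]
Machines: 5
  J=25 → Machine 1 (load: 0+25=25)
  J=20 → Machine 2 (load: 0+20=20)
  J=15 → Machine 3 (load: 0+15=15)
  J=13 → Machine 4 (load: 0+13=13)
  J=12 → Machine 5 (load: 0+12=12)
  J=9 → Machine 5 (load: 12+9=21)
  J=6 → Machine 4 (load: 13+6=19)
  J=6 → Machine 3 (load: 15+6=21)
  J=5 → Machine 4 (load: 19+5=24)
  J=2 → Machine 2 (load: 20+2=22)
Machine loads: [25, 22, 21, 24, 21]
Makespan = max = 25 time units


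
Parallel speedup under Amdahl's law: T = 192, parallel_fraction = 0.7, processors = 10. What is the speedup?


Amdahl's law: T_p = T × ((1-p) + p/N)
= 192 × ((1-0.7) + 0.7/10)
= 192 × (0.30 + 0.0700)
= 192 × 0.3700
= 71.04
Speedup = 192/71.04
= 2.70×


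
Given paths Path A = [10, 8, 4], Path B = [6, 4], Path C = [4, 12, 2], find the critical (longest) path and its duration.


Path A: 10 + 8 + 4 = 22
Path B: 6 + 4 = 10
Path C: 4 + 12 + 2 = 18
Critical path = longest = max(22, 10, 18)
= 22 (Path A)


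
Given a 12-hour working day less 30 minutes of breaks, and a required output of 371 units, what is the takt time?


Available = 12×60 - 30 = 690 min
Takt time = 690 / 371
= 1.86 min/unit


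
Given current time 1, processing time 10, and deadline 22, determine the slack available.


Slack = due - current_time - processing
= 22 - 1 - 10
= 11


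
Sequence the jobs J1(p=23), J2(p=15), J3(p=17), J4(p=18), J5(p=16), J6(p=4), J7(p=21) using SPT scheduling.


SPT: sort by shortest processing time
  J6: p=4
  J2: p=15
  J5: p=16
  J3: p=17
  J4: p=18
  J7: p=21
  J1: p=23
Order: J6 → J2 → J5 → J3 → J4 → J7 → J1


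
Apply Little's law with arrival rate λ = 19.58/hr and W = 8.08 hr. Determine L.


Little's law: L = λ × W
= 19.58 × 8.08
= 158.21


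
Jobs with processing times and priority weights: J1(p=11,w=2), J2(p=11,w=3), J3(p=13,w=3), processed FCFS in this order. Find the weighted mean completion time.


Completion times:
  J1: C=11, w×C=2×11=22
  J2: C=22, w×C=3×22=66
  J3: C=35, w×C=3×35=105
Sum w×C = 193
Sum w = 8
Weighted avg = 193/8
= 24.12


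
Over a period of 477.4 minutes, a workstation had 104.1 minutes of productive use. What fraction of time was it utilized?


Utilization = busy / total × 100
= 104.1 / 477.4 × 100
= 21.8%


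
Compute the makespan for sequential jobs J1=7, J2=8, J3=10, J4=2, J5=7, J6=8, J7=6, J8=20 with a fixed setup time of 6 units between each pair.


Makespan = Σ processing + (n-1) × setup
= (7 + 8 + 10 + 2 + 7 + 8 + 6 + 20) + (8-1)×6
= 68 + 42
= 110 time units


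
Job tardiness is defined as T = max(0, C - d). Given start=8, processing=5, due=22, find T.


Completion = start + processing = 8 + 5 = 13
Tardiness = max(0, C - d) = max(0, 13 - 22)
= max(0, -9)
= 0


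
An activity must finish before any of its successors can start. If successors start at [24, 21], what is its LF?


LF = min of all successor start times
Successors start at: [24, 21]
LF = min(24, 21)
= 21


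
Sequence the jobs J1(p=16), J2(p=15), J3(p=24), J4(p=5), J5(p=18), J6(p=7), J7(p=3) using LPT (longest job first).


LPT: sort by longest processing time first
  J3: p=24
  J5: p=18
  J1: p=16
  J2: p=15
  J6: p=7
  J4: p=5
  J7: p=3
Order: J3 → J5 → J1 → J2 → J6 → J4 → J7


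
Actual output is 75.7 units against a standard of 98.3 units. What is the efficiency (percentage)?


Efficiency = (actual / standard) × 100
= (75.7 / 98.3) × 100
= 77.0%


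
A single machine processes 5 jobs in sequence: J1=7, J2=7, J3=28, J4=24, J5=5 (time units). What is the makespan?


Sequential makespan: sum all processing times
= 7 + 7 + 28 + 24 + 5
= 71 time units


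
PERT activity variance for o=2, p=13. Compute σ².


σ² = ((p - o) / 6)² = (p - o)² / 36
= (13 - 2)² / 36
= 11² / 36
= 121 / 36
= 3.3611


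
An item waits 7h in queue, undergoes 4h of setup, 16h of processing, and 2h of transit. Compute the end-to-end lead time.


Lead time = queue + setup + processing + transit
= 7 + 4 + 16 + 2
= 29 hours


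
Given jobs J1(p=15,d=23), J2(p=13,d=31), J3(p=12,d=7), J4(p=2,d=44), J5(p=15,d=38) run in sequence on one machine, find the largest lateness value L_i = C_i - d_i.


Lateness per job (L = C - d):
  J1: C=15, d=23, L=-8
  J2: C=28, d=31, L=-3
  J3: C=40, d=7, L=33
  J4: C=42, d=44, L=-2
  J5: C=57, d=38, L=19
Lmax = max(-8, -3, 33, -2, 19)
= 33


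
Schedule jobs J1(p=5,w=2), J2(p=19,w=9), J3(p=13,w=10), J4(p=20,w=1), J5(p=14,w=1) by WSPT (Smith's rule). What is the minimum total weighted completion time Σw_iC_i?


WSPT order (by p/w): J3 → J2 → J1 → J5 → J4
  J3: C=13, w·C=10×13=130
  J2: C=32, w·C=9×32=288
  J1: C=37, w·C=2×37=74
  J5: C=51, w·C=1×51=51
  J4: C=71, w·C=1×71=71
Σ w·C = 614
= 614


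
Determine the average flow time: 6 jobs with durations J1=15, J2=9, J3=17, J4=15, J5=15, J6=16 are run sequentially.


Completion times:
  J1: completes at 15
  J2: completes at 24
  J3: completes at 41
  J4: completes at 56
  J5: completes at 71
  J6: completes at 87
Sum = 294
Average = 294/6
= 49.00


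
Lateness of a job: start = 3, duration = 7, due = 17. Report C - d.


Completion = 3 + 7 = 10
Lateness = C - d = 10 - 17
= -7


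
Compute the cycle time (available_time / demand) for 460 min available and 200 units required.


Cycle time = available time / demand
= 460 / 200
= 2.30 min/unit


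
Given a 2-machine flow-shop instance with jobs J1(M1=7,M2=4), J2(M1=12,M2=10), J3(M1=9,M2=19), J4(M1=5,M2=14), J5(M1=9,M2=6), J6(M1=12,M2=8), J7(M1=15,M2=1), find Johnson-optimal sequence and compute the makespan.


Johnson's rule:
Group 1 (M1≤M2, sort by M1): ['J4', 'J3']
Group 2 (M1>M2, sort desc M2): ['J2', 'J6', 'J5', 'J1', 'J7']
Sequence: J4 → J3 → J2 → J6 → J5 → J1 → J7
Makespan calculation:
  J4: M1 done=5, M2 done=19
  J3: M1 done=14, M2 done=38
  J2: M1 done=26, M2 done=48
  J6: M1 done=38, M2 done=56
  J5: M1 done=47, M2 done=62
  J1: M1 done=54, M2 done=66
  J7: M1 done=69, M2 done=70
= Sequence: J4 → J3 → J2 → J6 → J5 → J1 → J7, Makespan: 70


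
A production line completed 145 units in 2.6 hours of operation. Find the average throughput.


Throughput = units / time
= 145 / 2.6
= 55.8 units/hour


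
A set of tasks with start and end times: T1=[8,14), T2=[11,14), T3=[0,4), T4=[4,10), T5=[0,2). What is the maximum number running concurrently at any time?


Check each time point for overlaps:
  t=0: 2 tasks active (T3, T5)
Max concurrent = 2


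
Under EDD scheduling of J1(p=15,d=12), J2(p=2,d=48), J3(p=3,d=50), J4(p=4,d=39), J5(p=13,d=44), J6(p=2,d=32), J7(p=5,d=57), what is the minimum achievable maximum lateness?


EDD order: J1 → J6 → J4 → J5 → J2 → J3 → J7
Completion and lateness:
  J1: C=15, d=12, L=15-12=3
  J6: C=17, d=32, L=17-32=-15
  J4: C=21, d=39, L=21-39=-18
  J5: C=34, d=44, L=34-44=-10
  J2: C=36, d=48, L=36-48=-12
  J3: C=39, d=50, L=39-50=-11
  J7: C=44, d=57, L=44-57=-13
Lmax = max(3, -15, -18, -10, -12, -11, -13)
= 3


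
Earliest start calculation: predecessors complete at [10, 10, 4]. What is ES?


ES = max of all predecessor completion times
Predecessors: [10, 10, 4]
ES = max(10, 10, 4)
= 10


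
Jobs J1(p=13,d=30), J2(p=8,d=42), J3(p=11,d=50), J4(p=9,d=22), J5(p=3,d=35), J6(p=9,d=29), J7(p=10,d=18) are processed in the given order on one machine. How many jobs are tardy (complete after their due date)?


Completion vs due date:
  J1: C=13, d=30 → on time
  J2: C=21, d=42 → on time
  J3: C=32, d=50 → on time
  J4: C=41, d=22 → TARDY
  J5: C=44, d=35 → TARDY
  J6: C=53, d=29 → TARDY
  J7: C=63, d=18 → TARDY
Tardy jobs: J4, J5, J6, J7
Count = 4


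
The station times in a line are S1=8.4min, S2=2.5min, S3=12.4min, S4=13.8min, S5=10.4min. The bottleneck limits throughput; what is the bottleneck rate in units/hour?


Bottleneck = longest station time
Station times: [8.4, 2.5, 12.4, 13.8, 10.4]
Max = 13.8 min
Rate = 60 / 13.8
= 4.35 units/hour (bottleneck: 13.8min)


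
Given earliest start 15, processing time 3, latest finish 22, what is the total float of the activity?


EF = ES + duration = 15 + 3 = 18
LS = LF - duration = 22 - 3 = 19
Total Float = LF - EF = 22 - 18
(or LS - ES = 19 - 15)
= 4
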